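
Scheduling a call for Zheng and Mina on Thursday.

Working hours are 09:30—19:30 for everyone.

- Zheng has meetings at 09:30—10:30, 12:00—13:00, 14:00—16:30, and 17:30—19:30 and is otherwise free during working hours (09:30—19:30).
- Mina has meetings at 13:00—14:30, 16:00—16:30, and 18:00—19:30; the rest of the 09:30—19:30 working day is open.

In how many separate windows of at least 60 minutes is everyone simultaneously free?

Zheng free within 09:30–19:30: 10:30–12:00, 13:00–14:00, 16:30–17:30.
Mina free within 09:30–19:30: 09:30–13:00, 14:30–16:00, 16:30–18:00.
Zheng ∩ Mina: 10:30–12:00, 16:30–17:30.
Windows ≥ 60 min: 10:30–12:00, 16:30–17:30.
That's 2 windows.

2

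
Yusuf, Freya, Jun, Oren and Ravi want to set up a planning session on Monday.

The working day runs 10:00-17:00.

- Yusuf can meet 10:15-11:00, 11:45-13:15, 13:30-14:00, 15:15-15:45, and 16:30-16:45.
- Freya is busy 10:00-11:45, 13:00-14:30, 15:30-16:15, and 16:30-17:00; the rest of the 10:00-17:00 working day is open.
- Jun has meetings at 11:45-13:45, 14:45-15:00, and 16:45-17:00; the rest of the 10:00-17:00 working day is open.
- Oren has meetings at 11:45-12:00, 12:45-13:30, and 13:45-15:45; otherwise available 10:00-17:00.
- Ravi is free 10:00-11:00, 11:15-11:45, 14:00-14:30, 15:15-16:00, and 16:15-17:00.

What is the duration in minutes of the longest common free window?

Freya free within 10:00–17:00: 11:45–13:00, 14:30–15:30, 16:15–16:30.
Jun free within 10:00–17:00: 10:00–11:45, 13:45–14:45, 15:00–16:45.
Oren free within 10:00–17:00: 10:00–11:45, 12:00–12:45, 13:30–13:45, 15:45–17:00.
Yusuf ∩ Freya: 11:45–13:00, 15:15–15:30.
Yusuf ∩ Freya ∩ Jun: 15:15–15:30.
Yusuf ∩ Freya ∩ Jun ∩ Oren: (none).
Yusuf ∩ Freya ∩ Jun ∩ Oren ∩ Ravi: (none).
No common window.

0 minutes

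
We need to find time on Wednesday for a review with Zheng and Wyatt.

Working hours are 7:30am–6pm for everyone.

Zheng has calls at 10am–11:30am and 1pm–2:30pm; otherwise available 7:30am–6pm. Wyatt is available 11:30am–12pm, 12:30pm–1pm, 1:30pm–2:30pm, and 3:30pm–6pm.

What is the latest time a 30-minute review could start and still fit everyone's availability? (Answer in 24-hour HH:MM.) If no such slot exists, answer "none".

Zheng free within 07:30–18:00: 07:30–10:00, 11:30–13:00, 14:30–18:00.
Zheng ∩ Wyatt: 11:30–12:00, 12:30–13:00, 15:30–18:00.
Windows ≥ 30 min: 11:30–12:00, 12:30–13:00, 15:30–18:00.
Latest start in the last window 15:30–18:00 is 18:00 − 30 min = 17:30.

17:30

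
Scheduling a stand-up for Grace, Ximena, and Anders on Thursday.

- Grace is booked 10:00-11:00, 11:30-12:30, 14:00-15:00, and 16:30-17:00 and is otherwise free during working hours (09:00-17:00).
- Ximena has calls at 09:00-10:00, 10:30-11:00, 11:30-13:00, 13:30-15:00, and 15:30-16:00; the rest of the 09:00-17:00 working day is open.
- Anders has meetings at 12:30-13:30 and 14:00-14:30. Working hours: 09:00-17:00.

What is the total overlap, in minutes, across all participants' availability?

Grace free within 09:00–17:00: 09:00–10:00, 11:00–11:30, 12:30–14:00, 15:00–16:30.
Ximena free within 09:00–17:00: 10:00–10:30, 11:00–11:30, 13:00–13:30, 15:00–15:30, 16:00–17:00.
Anders free within 09:00–17:00: 09:00–12:30, 13:30–14:00, 14:30–17:00.
Grace ∩ Ximena: 11:00–11:30, 13:00–13:30, 15:00–15:30, 16:00–16:30.
Grace ∩ Ximena ∩ Anders: 11:00–11:30, 15:00–15:30, 16:00–16:30.
Total common minutes: 30 + 30 + 30 = 90.

90 minutes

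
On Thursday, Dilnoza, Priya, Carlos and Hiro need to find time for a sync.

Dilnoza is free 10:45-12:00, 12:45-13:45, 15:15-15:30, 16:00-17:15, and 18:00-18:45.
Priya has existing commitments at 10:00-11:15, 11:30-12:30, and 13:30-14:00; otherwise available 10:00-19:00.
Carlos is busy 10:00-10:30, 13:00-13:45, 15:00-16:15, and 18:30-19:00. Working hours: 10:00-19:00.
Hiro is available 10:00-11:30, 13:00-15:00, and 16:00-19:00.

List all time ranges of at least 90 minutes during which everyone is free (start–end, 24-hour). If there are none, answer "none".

Priya free within 10:00–19:00: 11:15–11:30, 12:30–13:30, 14:00–19:00.
Carlos free within 10:00–19:00: 10:30–13:00, 13:45–15:00, 16:15–18:30.
Dilnoza ∩ Priya: 11:15–11:30, 12:45–13:30, 15:15–15:30, 16:00–17:15, 18:00–18:45.
Dilnoza ∩ Priya ∩ Carlos: 11:15–11:30, 12:45–13:00, 16:15–17:15, 18:00–18:30.
Dilnoza ∩ Priya ∩ Carlos ∩ Hiro: 11:15–11:30, 16:15–17:15, 18:00–18:30.
Windows ≥ 90 min: (none).

none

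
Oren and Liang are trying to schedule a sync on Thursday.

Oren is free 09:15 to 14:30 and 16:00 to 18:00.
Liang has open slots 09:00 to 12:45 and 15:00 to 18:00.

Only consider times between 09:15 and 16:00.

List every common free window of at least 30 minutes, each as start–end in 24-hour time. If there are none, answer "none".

Oren ∩ Liang: 09:15–12:45, 16:00–18:00.
Restricted to 09:15–16:00: 09:15–12:45.
Windows ≥ 30 min: 09:15–12:45.

09:15–12:45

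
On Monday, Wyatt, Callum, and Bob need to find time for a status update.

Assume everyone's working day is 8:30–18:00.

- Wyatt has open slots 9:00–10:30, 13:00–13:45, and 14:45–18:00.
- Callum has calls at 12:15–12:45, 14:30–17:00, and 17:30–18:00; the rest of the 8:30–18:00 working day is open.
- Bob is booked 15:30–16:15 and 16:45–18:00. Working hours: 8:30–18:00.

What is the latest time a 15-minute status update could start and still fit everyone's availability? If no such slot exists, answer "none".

13:30

Callum free within 08:30–18:00: 08:30–12:15, 12:45–14:30, 17:00–17:30.
Bob free within 08:30–18:00: 08:30–15:30, 16:15–16:45.
Wyatt ∩ Callum: 09:00–10:30, 13:00–13:45, 17:00–17:30.
Wyatt ∩ Callum ∩ Bob: 09:00–10:30, 13:00–13:45.
Windows ≥ 15 min: 09:00–10:30, 13:00–13:45.
Latest start in the last window 13:00–13:45 is 13:45 − 15 min = 13:30.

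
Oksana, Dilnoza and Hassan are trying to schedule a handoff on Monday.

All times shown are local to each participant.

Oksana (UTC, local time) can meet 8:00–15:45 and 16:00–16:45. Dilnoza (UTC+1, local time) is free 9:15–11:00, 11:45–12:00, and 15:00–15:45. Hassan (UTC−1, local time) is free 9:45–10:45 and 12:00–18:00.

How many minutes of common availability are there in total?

60 minutes

Oksana → UTC: 08:00–15:45, 16:00–16:45.
Dilnoza → UTC: 08:15–10:00, 10:45–11:00, 14:00–14:45.
Hassan → UTC: 10:45–11:45, 13:00–19:00.
Oksana ∩ Dilnoza: 08:15–10:00, 10:45–11:00, 14:00–14:45.
Oksana ∩ Dilnoza ∩ Hassan: 10:45–11:00, 14:00–14:45.
Total common minutes: 15 + 45 = 60.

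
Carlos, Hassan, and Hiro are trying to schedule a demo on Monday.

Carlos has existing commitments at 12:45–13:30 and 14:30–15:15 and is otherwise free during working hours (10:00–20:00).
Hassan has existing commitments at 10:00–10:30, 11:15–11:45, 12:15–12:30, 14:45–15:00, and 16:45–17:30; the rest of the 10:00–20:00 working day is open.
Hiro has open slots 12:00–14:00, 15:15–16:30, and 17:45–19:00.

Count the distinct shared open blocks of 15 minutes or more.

5

Carlos free within 10:00–20:00: 10:00–12:45, 13:30–14:30, 15:15–20:00.
Hassan free within 10:00–20:00: 10:30–11:15, 11:45–12:15, 12:30–14:45, 15:00–16:45, 17:30–20:00.
Carlos ∩ Hassan: 10:30–11:15, 11:45–12:15, 12:30–12:45, 13:30–14:30, 15:15–16:45, 17:30–20:00.
Carlos ∩ Hassan ∩ Hiro: 12:00–12:15, 12:30–12:45, 13:30–14:00, 15:15–16:30, 17:45–19:00.
Windows ≥ 15 min: 12:00–12:15, 12:30–12:45, 13:30–14:00, 15:15–16:30, 17:45–19:00.
That's 5 windows.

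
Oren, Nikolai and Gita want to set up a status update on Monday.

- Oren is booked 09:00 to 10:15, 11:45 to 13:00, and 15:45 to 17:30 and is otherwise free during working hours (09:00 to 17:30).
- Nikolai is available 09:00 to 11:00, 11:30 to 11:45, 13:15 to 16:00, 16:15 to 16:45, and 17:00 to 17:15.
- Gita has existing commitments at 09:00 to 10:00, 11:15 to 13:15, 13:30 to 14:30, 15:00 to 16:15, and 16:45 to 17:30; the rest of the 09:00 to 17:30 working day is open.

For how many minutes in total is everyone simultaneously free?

90 minutes

Oren free within 09:00–17:30: 10:15–11:45, 13:00–15:45.
Gita free within 09:00–17:30: 10:00–11:15, 13:15–13:30, 14:30–15:00, 16:15–16:45.
Oren ∩ Nikolai: 10:15–11:00, 11:30–11:45, 13:15–15:45.
Oren ∩ Nikolai ∩ Gita: 10:15–11:00, 13:15–13:30, 14:30–15:00.
Total common minutes: 45 + 15 + 30 = 90.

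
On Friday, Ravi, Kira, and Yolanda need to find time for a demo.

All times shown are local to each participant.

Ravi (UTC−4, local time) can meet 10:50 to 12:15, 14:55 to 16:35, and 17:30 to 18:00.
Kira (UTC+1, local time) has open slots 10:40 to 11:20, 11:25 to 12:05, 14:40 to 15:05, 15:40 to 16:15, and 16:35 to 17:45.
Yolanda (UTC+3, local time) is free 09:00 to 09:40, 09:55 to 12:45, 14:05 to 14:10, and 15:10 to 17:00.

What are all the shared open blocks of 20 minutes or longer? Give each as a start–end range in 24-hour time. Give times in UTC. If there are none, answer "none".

Ravi → UTC: 14:50–16:15, 18:55–20:35, 21:30–22:00.
Kira → UTC: 09:40–10:20, 10:25–11:05, 13:40–14:05, 14:40–15:15, 15:35–16:45.
Yolanda → UTC: 06:00–06:40, 06:55–09:45, 11:05–11:10, 12:10–14:00.
Ravi ∩ Kira: 14:50–15:15, 15:35–16:15.
Ravi ∩ Kira ∩ Yolanda: (none).
Windows ≥ 20 min: (none).

none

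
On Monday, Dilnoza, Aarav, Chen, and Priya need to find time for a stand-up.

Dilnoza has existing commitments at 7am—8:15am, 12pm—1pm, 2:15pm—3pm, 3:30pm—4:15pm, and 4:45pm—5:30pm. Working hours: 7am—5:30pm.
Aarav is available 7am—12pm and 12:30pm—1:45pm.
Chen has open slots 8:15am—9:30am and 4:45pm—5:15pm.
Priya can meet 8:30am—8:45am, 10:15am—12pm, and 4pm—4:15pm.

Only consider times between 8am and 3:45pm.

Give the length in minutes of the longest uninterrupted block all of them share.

Dilnoza free within 07:00–17:30: 08:15–12:00, 13:00–14:15, 15:00–15:30, 16:15–16:45.
Dilnoza ∩ Aarav: 08:15–12:00, 13:00–13:45.
Dilnoza ∩ Aarav ∩ Chen: 08:15–09:30.
Dilnoza ∩ Aarav ∩ Chen ∩ Priya: 08:30–08:45.
Restricted to 08:00–15:45: 08:30–08:45.
Single common window of 15 minutes.

15 minutes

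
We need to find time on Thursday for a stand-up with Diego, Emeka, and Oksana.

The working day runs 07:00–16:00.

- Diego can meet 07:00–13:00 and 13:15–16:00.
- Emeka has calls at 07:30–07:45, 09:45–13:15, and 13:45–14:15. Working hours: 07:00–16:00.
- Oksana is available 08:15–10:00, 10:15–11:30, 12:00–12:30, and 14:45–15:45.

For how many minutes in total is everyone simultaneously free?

Emeka free within 07:00–16:00: 07:00–07:30, 07:45–09:45, 13:15–13:45, 14:15–16:00.
Diego ∩ Emeka: 07:00–07:30, 07:45–09:45, 13:15–13:45, 14:15–16:00.
Diego ∩ Emeka ∩ Oksana: 08:15–09:45, 14:45–15:45.
Total common minutes: 90 + 60 = 150.

150 minutes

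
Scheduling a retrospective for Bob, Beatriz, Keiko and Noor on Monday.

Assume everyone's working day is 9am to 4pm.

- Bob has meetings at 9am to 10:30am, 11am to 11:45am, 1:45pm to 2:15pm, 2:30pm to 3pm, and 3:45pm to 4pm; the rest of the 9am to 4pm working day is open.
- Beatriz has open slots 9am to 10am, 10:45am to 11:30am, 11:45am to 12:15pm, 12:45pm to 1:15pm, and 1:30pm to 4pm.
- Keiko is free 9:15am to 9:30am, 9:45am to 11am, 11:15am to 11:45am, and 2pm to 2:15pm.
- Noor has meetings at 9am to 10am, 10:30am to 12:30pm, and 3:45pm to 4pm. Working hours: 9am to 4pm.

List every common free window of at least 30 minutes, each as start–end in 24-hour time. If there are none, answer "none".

Bob free within 09:00–16:00: 10:30–11:00, 11:45–13:45, 14:15–14:30, 15:00–15:45.
Noor free within 09:00–16:00: 10:00–10:30, 12:30–15:45.
Bob ∩ Beatriz: 10:45–11:00, 11:45–12:15, 12:45–13:15, 13:30–13:45, 14:15–14:30, 15:00–15:45.
Bob ∩ Beatriz ∩ Keiko: 10:45–11:00.
Bob ∩ Beatriz ∩ Keiko ∩ Noor: (none).
Windows ≥ 30 min: (none).

none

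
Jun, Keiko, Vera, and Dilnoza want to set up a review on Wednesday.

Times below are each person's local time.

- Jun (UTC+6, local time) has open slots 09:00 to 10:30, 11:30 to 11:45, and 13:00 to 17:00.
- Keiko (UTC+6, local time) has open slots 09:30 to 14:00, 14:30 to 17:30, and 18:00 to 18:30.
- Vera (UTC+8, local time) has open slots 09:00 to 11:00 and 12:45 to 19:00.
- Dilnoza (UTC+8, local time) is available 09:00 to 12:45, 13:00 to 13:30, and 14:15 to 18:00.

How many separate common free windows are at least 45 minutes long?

Jun → UTC: 03:00–04:30, 05:30–05:45, 07:00–11:00.
Keiko → UTC: 03:30–08:00, 08:30–11:30, 12:00–12:30.
Vera → UTC: 01:00–03:00, 04:45–11:00.
Dilnoza → UTC: 01:00–04:45, 05:00–05:30, 06:15–10:00.
Jun ∩ Keiko: 03:30–04:30, 05:30–05:45, 07:00–08:00, 08:30–11:00.
Jun ∩ Keiko ∩ Vera: 05:30–05:45, 07:00–08:00, 08:30–11:00.
Jun ∩ Keiko ∩ Vera ∩ Dilnoza: 07:00–08:00, 08:30–10:00.
Windows ≥ 45 min: 07:00–08:00, 08:30–10:00.
That's 2 windows.

2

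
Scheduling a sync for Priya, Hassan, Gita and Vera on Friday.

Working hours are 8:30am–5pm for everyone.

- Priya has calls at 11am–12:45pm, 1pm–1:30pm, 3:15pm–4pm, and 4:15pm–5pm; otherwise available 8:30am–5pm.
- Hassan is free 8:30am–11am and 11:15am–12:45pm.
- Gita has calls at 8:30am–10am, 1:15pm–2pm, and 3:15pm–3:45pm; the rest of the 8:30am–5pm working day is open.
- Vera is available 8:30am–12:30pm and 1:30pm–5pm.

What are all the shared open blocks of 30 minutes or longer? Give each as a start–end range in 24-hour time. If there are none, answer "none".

10:00–11:00

Priya free within 08:30–17:00: 08:30–11:00, 12:45–13:00, 13:30–15:15, 16:00–16:15.
Gita free within 08:30–17:00: 10:00–13:15, 14:00–15:15, 15:45–17:00.
Priya ∩ Hassan: 08:30–11:00.
Priya ∩ Hassan ∩ Gita: 10:00–11:00.
Priya ∩ Hassan ∩ Gita ∩ Vera: 10:00–11:00.
Windows ≥ 30 min: 10:00–11:00.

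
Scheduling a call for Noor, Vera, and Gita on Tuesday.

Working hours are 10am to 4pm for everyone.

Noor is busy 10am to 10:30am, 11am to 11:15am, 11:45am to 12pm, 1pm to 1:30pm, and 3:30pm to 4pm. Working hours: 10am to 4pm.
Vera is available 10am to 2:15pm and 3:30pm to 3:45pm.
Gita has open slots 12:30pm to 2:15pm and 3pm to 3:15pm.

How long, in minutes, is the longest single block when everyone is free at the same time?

45 minutes

Noor free within 10:00–16:00: 10:30–11:00, 11:15–11:45, 12:00–13:00, 13:30–15:30.
Noor ∩ Vera: 10:30–11:00, 11:15–11:45, 12:00–13:00, 13:30–14:15.
Noor ∩ Vera ∩ Gita: 12:30–13:00, 13:30–14:15.
Common window lengths: 30, 45 min; longest is 45.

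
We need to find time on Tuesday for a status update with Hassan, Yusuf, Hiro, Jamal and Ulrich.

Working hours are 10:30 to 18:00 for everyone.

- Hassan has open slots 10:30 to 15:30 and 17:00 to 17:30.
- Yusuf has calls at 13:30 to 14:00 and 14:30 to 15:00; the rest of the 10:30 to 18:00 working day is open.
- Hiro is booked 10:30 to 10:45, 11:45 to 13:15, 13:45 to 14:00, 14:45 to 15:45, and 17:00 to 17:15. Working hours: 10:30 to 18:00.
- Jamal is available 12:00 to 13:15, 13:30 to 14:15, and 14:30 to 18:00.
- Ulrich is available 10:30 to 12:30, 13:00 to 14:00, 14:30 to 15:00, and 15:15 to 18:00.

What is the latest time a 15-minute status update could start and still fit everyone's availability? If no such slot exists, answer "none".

17:15

Yusuf free within 10:30–18:00: 10:30–13:30, 14:00–14:30, 15:00–18:00.
Hiro free within 10:30–18:00: 10:45–11:45, 13:15–13:45, 14:00–14:45, 15:45–17:00, 17:15–18:00.
Hassan ∩ Yusuf: 10:30–13:30, 14:00–14:30, 15:00–15:30, 17:00–17:30.
Hassan ∩ Yusuf ∩ Hiro: 10:45–11:45, 13:15–13:30, 14:00–14:30, 17:15–17:30.
Hassan ∩ Yusuf ∩ Hiro ∩ Jamal: 14:00–14:15, 17:15–17:30.
Hassan ∩ Yusuf ∩ Hiro ∩ Jamal ∩ Ulrich: 17:15–17:30.
Windows ≥ 15 min: 17:15–17:30.
Latest start in the last window 17:15–17:30 is 17:30 − 15 min = 17:15.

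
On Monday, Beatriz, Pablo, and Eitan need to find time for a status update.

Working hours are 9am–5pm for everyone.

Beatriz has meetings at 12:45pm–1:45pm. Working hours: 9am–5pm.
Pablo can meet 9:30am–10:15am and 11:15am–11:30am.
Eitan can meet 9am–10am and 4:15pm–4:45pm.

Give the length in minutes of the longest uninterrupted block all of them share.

30 minutes

Beatriz free within 09:00–17:00: 09:00–12:45, 13:45–17:00.
Beatriz ∩ Pablo: 09:30–10:15, 11:15–11:30.
Beatriz ∩ Pablo ∩ Eitan: 09:30–10:00.
Single common window of 30 minutes.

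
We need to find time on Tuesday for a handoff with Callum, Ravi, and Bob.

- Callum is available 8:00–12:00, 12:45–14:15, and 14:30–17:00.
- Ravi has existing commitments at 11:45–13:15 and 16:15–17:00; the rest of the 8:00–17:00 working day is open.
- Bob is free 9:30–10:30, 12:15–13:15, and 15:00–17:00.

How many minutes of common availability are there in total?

135 minutes

Ravi free within 08:00–17:00: 08:00–11:45, 13:15–16:15.
Callum ∩ Ravi: 08:00–11:45, 13:15–14:15, 14:30–16:15.
Callum ∩ Ravi ∩ Bob: 09:30–10:30, 15:00–16:15.
Total common minutes: 60 + 75 = 135.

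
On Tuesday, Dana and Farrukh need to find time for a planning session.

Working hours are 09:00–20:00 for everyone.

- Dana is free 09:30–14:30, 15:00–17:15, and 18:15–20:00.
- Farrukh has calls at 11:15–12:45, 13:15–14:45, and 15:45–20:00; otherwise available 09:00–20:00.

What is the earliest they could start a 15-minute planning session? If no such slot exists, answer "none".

09:30

Farrukh free within 09:00–20:00: 09:00–11:15, 12:45–13:15, 14:45–15:45.
Dana ∩ Farrukh: 09:30–11:15, 12:45–13:15, 15:00–15:45.
Windows ≥ 15 min: 09:30–11:15, 12:45–13:15, 15:00–15:45.
Earliest such window starts at 09:30.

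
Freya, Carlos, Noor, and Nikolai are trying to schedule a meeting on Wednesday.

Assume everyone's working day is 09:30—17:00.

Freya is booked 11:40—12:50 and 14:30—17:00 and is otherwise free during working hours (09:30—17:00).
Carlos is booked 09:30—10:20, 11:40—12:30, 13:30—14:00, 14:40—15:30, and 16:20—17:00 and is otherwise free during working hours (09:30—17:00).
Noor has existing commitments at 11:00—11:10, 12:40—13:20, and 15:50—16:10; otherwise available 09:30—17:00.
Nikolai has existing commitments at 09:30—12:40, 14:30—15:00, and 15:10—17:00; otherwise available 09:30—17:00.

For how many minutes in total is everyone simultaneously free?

40 minutes

Freya free within 09:30–17:00: 09:30–11:40, 12:50–14:30.
Carlos free within 09:30–17:00: 10:20–11:40, 12:30–13:30, 14:00–14:40, 15:30–16:20.
Noor free within 09:30–17:00: 09:30–11:00, 11:10–12:40, 13:20–15:50, 16:10–17:00.
Nikolai free within 09:30–17:00: 12:40–14:30, 15:00–15:10.
Freya ∩ Carlos: 10:20–11:40, 12:50–13:30, 14:00–14:30.
Freya ∩ Carlos ∩ Noor: 10:20–11:00, 11:10–11:40, 13:20–13:30, 14:00–14:30.
Freya ∩ Carlos ∩ Noor ∩ Nikolai: 13:20–13:30, 14:00–14:30.
Total common minutes: 10 + 30 = 40.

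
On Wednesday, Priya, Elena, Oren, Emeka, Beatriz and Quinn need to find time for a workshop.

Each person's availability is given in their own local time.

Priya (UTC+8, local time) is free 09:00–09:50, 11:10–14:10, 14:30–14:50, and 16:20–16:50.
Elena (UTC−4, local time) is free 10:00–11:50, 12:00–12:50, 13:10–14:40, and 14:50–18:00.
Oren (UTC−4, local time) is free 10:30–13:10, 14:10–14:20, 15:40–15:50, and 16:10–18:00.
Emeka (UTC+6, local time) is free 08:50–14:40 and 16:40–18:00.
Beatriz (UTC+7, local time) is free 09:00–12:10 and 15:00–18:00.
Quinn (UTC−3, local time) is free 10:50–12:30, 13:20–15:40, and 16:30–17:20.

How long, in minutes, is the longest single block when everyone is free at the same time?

0 minutes

Priya → UTC: 01:00–01:50, 03:10–06:10, 06:30–06:50, 08:20–08:50.
Elena → UTC: 14:00–15:50, 16:00–16:50, 17:10–18:40, 18:50–22:00.
Oren → UTC: 14:30–17:10, 18:10–18:20, 19:40–19:50, 20:10–22:00.
Emeka → UTC: 02:50–08:40, 10:40–12:00.
Beatriz → UTC: 02:00–05:10, 08:00–11:00.
Quinn → UTC: 13:50–15:30, 16:20–18:40, 19:30–20:20.
Priya ∩ Elena: (none).
Priya ∩ Elena ∩ Oren: (none).
Priya ∩ Elena ∩ Oren ∩ Emeka: (none).
Priya ∩ Elena ∩ Oren ∩ Emeka ∩ Beatriz: (none).
Priya ∩ Elena ∩ Oren ∩ Emeka ∩ Beatriz ∩ Quinn: (none).
No common window.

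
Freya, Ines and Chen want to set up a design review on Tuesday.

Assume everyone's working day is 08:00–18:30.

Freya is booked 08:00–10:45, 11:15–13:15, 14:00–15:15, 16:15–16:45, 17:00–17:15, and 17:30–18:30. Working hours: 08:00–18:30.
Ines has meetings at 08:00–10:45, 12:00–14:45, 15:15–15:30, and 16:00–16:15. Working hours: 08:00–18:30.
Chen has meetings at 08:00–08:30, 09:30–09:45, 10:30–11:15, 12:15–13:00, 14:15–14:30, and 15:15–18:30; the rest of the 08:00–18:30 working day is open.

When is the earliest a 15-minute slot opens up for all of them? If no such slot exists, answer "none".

Freya free within 08:00–18:30: 10:45–11:15, 13:15–14:00, 15:15–16:15, 16:45–17:00, 17:15–17:30.
Ines free within 08:00–18:30: 10:45–12:00, 14:45–15:15, 15:30–16:00, 16:15–18:30.
Chen free within 08:00–18:30: 08:30–09:30, 09:45–10:30, 11:15–12:15, 13:00–14:15, 14:30–15:15.
Freya ∩ Ines: 10:45–11:15, 15:30–16:00, 16:45–17:00, 17:15–17:30.
Freya ∩ Ines ∩ Chen: (none).
Windows ≥ 15 min: (none).

none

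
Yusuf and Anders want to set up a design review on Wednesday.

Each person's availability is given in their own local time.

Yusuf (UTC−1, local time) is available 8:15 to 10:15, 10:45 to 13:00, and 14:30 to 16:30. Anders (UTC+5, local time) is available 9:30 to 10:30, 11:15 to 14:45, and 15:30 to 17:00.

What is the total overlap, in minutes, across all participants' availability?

Yusuf → UTC: 09:15–11:15, 11:45–14:00, 15:30–17:30.
Anders → UTC: 04:30–05:30, 06:15–09:45, 10:30–12:00.
Yusuf ∩ Anders: 09:15–09:45, 10:30–11:15, 11:45–12:00.
Total common minutes: 30 + 45 + 15 = 90.

90 minutes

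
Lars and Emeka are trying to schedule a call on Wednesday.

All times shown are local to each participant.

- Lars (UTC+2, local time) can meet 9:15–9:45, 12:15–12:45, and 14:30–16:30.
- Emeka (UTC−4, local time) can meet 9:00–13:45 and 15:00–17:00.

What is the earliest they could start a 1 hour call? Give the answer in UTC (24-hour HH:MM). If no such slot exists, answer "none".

13:00

Lars → UTC: 07:15–07:45, 10:15–10:45, 12:30–14:30.
Emeka → UTC: 13:00–17:45, 19:00–21:00.
Lars ∩ Emeka: 13:00–14:30.
Windows ≥ 60 min: 13:00–14:30.
Earliest such window starts at 13:00.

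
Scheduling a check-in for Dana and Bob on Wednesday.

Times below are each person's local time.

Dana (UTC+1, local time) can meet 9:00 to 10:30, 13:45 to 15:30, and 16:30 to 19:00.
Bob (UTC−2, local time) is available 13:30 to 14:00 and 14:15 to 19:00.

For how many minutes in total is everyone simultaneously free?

Dana → UTC: 08:00–09:30, 12:45–14:30, 15:30–18:00.
Bob → UTC: 15:30–16:00, 16:15–21:00.
Dana ∩ Bob: 15:30–16:00, 16:15–18:00.
Total common minutes: 30 + 105 = 135.

135 minutes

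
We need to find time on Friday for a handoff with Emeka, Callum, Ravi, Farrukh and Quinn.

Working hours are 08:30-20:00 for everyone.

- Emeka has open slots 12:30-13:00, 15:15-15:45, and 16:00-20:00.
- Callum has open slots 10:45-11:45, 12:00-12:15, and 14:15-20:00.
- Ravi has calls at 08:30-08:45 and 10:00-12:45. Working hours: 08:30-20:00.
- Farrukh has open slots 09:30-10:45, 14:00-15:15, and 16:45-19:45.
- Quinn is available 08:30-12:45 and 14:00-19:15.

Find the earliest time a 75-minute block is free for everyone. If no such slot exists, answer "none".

16:45

Ravi free within 08:30–20:00: 08:45–10:00, 12:45–20:00.
Emeka ∩ Callum: 15:15–15:45, 16:00–20:00.
Emeka ∩ Callum ∩ Ravi: 15:15–15:45, 16:00–20:00.
Emeka ∩ Callum ∩ Ravi ∩ Farrukh: 16:45–19:45.
Emeka ∩ Callum ∩ Ravi ∩ Farrukh ∩ Quinn: 16:45–19:15.
Windows ≥ 75 min: 16:45–19:15.
Earliest such window starts at 16:45.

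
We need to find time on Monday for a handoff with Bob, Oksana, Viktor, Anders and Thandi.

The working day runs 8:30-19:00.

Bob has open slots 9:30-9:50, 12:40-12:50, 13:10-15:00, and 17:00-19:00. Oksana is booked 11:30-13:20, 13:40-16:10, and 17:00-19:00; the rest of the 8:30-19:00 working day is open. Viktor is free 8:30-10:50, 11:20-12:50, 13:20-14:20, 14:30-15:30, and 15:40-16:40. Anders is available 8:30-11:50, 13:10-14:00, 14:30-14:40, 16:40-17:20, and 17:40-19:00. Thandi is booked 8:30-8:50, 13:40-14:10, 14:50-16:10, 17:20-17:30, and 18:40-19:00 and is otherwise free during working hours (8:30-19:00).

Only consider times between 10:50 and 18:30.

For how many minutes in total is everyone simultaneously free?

20 minutes

Oksana free within 08:30–19:00: 08:30–11:30, 13:20–13:40, 16:10–17:00.
Thandi free within 08:30–19:00: 08:50–13:40, 14:10–14:50, 16:10–17:20, 17:30–18:40.
Bob ∩ Oksana: 09:30–09:50, 13:20–13:40.
Bob ∩ Oksana ∩ Viktor: 09:30–09:50, 13:20–13:40.
Bob ∩ Oksana ∩ Viktor ∩ Anders: 09:30–09:50, 13:20–13:40.
Bob ∩ Oksana ∩ Viktor ∩ Anders ∩ Thandi: 09:30–09:50, 13:20–13:40.
Restricted to 10:50–18:30: 13:20–13:40.
Total common minutes: 20.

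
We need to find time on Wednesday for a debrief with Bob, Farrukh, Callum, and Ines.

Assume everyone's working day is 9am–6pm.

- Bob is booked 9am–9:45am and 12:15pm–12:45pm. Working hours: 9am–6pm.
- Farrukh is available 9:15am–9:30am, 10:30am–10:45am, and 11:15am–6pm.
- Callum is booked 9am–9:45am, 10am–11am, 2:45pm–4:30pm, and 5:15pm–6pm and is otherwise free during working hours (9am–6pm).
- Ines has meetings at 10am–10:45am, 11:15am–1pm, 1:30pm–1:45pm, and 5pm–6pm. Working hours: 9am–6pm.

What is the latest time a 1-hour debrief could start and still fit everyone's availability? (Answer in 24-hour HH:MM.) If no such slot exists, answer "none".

13:45

Bob free within 09:00–18:00: 09:45–12:15, 12:45–18:00.
Callum free within 09:00–18:00: 09:45–10:00, 11:00–14:45, 16:30–17:15.
Ines free within 09:00–18:00: 09:00–10:00, 10:45–11:15, 13:00–13:30, 13:45–17:00.
Bob ∩ Farrukh: 10:30–10:45, 11:15–12:15, 12:45–18:00.
Bob ∩ Farrukh ∩ Callum: 11:15–12:15, 12:45–14:45, 16:30–17:15.
Bob ∩ Farrukh ∩ Callum ∩ Ines: 13:00–13:30, 13:45–14:45, 16:30–17:00.
Windows ≥ 60 min: 13:45–14:45.
Latest start in the last window 13:45–14:45 is 14:45 − 60 min = 13:45.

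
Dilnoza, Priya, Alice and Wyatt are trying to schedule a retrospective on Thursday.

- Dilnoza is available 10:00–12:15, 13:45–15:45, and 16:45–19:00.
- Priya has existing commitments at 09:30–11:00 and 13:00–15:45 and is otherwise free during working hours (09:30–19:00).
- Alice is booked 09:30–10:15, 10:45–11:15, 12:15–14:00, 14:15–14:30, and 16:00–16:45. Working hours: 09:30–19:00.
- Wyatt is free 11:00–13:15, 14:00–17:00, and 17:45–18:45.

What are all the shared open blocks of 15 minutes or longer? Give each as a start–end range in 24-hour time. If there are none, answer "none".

11:15–12:15, 16:45–17:00, 17:45–18:45

Priya free within 09:30–19:00: 11:00–13:00, 15:45–19:00.
Alice free within 09:30–19:00: 10:15–10:45, 11:15–12:15, 14:00–14:15, 14:30–16:00, 16:45–19:00.
Dilnoza ∩ Priya: 11:00–12:15, 16:45–19:00.
Dilnoza ∩ Priya ∩ Alice: 11:15–12:15, 16:45–19:00.
Dilnoza ∩ Priya ∩ Alice ∩ Wyatt: 11:15–12:15, 16:45–17:00, 17:45–18:45.
Windows ≥ 15 min: 11:15–12:15, 16:45–17:00, 17:45–18:45.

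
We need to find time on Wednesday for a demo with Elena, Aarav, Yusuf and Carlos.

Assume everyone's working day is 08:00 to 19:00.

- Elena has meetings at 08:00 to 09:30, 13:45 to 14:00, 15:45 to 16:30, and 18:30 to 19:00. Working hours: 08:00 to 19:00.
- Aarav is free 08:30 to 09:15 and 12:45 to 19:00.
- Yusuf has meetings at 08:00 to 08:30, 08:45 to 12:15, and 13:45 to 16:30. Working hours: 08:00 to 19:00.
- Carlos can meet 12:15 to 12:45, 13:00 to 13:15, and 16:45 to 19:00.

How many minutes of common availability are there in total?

Elena free within 08:00–19:00: 09:30–13:45, 14:00–15:45, 16:30–18:30.
Yusuf free within 08:00–19:00: 08:30–08:45, 12:15–13:45, 16:30–19:00.
Elena ∩ Aarav: 12:45–13:45, 14:00–15:45, 16:30–18:30.
Elena ∩ Aarav ∩ Yusuf: 12:45–13:45, 16:30–18:30.
Elena ∩ Aarav ∩ Yusuf ∩ Carlos: 13:00–13:15, 16:45–18:30.
Total common minutes: 15 + 105 = 120.

120 minutes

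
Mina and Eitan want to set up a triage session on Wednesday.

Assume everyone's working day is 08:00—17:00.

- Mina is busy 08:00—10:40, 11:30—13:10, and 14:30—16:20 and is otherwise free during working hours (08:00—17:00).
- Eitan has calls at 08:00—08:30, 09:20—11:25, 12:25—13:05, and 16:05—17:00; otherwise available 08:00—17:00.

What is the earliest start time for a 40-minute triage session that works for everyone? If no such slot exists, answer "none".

13:10

Mina free within 08:00–17:00: 10:40–11:30, 13:10–14:30, 16:20–17:00.
Eitan free within 08:00–17:00: 08:30–09:20, 11:25–12:25, 13:05–16:05.
Mina ∩ Eitan: 11:25–11:30, 13:10–14:30.
Windows ≥ 40 min: 13:10–14:30.
Earliest such window starts at 13:10.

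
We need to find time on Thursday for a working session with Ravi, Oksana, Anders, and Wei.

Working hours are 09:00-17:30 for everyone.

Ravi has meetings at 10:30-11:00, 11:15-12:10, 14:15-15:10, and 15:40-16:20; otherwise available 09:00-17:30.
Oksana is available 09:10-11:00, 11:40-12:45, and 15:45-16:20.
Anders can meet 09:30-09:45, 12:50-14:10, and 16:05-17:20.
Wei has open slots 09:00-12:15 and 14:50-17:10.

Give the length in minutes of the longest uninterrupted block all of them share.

15 minutes

Ravi free within 09:00–17:30: 09:00–10:30, 11:00–11:15, 12:10–14:15, 15:10–15:40, 16:20–17:30.
Ravi ∩ Oksana: 09:10–10:30, 12:10–12:45.
Ravi ∩ Oksana ∩ Anders: 09:30–09:45.
Ravi ∩ Oksana ∩ Anders ∩ Wei: 09:30–09:45.
Single common window of 15 minutes.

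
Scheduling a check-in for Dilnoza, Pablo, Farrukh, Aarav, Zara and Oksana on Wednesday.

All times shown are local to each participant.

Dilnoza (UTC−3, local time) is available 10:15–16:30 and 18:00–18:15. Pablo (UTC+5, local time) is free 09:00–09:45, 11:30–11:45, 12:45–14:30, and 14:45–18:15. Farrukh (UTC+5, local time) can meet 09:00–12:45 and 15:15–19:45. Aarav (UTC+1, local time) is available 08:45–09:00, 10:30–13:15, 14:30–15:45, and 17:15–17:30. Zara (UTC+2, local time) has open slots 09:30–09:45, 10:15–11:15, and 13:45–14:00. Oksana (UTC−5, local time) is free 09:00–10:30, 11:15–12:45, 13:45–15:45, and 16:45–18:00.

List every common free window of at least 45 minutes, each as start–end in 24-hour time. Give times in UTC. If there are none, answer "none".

Dilnoza → UTC: 13:15–19:30, 21:00–21:15.
Pablo → UTC: 04:00–04:45, 06:30–06:45, 07:45–09:30, 09:45–13:15.
Farrukh → UTC: 04:00–07:45, 10:15–14:45.
Aarav → UTC: 07:45–08:00, 09:30–12:15, 13:30–14:45, 16:15–16:30.
Zara → UTC: 07:30–07:45, 08:15–09:15, 11:45–12:00.
Oksana → UTC: 14:00–15:30, 16:15–17:45, 18:45–20:45, 21:45–23:00.
Dilnoza ∩ Pablo: (none).
Dilnoza ∩ Pablo ∩ Farrukh: (none).
Dilnoza ∩ Pablo ∩ Farrukh ∩ Aarav: (none).
Dilnoza ∩ Pablo ∩ Farrukh ∩ Aarav ∩ Zara: (none).
Dilnoza ∩ Pablo ∩ Farrukh ∩ Aarav ∩ Zara ∩ Oksana: (none).
Windows ≥ 45 min: (none).

none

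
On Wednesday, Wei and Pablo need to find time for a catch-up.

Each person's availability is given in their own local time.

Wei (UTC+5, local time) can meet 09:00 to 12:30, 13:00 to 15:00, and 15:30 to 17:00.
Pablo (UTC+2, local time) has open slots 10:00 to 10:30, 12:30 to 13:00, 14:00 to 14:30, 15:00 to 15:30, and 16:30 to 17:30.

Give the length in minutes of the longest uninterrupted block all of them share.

30 minutes

Wei → UTC: 04:00–07:30, 08:00–10:00, 10:30–12:00.
Pablo → UTC: 08:00–08:30, 10:30–11:00, 12:00–12:30, 13:00–13:30, 14:30–15:30.
Wei ∩ Pablo: 08:00–08:30, 10:30–11:00.
Common window lengths: 30, 30 min; longest is 30.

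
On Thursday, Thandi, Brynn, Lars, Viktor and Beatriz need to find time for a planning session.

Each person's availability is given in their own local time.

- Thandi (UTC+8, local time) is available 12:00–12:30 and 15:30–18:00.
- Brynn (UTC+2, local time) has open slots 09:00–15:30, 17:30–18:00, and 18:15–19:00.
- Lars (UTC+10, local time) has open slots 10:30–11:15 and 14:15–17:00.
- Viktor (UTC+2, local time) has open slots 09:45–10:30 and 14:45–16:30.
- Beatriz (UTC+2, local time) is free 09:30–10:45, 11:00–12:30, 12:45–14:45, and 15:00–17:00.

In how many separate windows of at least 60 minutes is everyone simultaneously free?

Thandi → UTC: 04:00–04:30, 07:30–10:00.
Brynn → UTC: 07:00–13:30, 15:30–16:00, 16:15–17:00.
Lars → UTC: 00:30–01:15, 04:15–07:00.
Viktor → UTC: 07:45–08:30, 12:45–14:30.
Beatriz → UTC: 07:30–08:45, 09:00–10:30, 10:45–12:45, 13:00–15:00.
Thandi ∩ Brynn: 07:30–10:00.
Thandi ∩ Brynn ∩ Lars: (none).
Thandi ∩ Brynn ∩ Lars ∩ Viktor: (none).
Thandi ∩ Brynn ∩ Lars ∩ Viktor ∩ Beatriz: (none).
Windows ≥ 60 min: (none).
That's 0 windows.

0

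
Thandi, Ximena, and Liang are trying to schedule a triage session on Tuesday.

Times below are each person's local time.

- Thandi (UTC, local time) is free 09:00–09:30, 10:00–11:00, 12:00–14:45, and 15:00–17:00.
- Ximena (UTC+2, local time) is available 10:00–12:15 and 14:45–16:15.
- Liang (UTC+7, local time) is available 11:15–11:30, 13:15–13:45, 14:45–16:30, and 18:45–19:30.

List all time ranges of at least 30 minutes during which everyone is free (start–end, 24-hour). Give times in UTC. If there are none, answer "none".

Thandi → UTC: 09:00–09:30, 10:00–11:00, 12:00–14:45, 15:00–17:00.
Ximena → UTC: 08:00–10:15, 12:45–14:15.
Liang → UTC: 04:15–04:30, 06:15–06:45, 07:45–09:30, 11:45–12:30.
Thandi ∩ Ximena: 09:00–09:30, 10:00–10:15, 12:45–14:15.
Thandi ∩ Ximena ∩ Liang: 09:00–09:30.
Windows ≥ 30 min: 09:00–09:30.

09:00–09:30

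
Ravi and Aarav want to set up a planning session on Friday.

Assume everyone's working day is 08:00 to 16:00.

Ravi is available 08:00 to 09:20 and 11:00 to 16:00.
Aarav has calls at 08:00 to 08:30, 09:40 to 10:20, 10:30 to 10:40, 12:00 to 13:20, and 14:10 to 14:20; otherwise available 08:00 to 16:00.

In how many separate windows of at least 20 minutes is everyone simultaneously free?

Aarav free within 08:00–16:00: 08:30–09:40, 10:20–10:30, 10:40–12:00, 13:20–14:10, 14:20–16:00.
Ravi ∩ Aarav: 08:30–09:20, 11:00–12:00, 13:20–14:10, 14:20–16:00.
Windows ≥ 20 min: 08:30–09:20, 11:00–12:00, 13:20–14:10, 14:20–16:00.
That's 4 windows.

4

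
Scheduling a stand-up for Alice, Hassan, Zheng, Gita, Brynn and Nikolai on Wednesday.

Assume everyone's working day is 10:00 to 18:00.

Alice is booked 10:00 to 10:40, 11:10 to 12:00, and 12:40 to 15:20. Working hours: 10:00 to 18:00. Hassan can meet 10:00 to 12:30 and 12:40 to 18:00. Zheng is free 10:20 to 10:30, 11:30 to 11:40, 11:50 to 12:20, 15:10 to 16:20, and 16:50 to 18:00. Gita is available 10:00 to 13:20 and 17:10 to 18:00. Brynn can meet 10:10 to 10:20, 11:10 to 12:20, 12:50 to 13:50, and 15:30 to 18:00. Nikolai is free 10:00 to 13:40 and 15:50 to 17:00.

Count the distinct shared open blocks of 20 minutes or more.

1

Alice free within 10:00–18:00: 10:40–11:10, 12:00–12:40, 15:20–18:00.
Alice ∩ Hassan: 10:40–11:10, 12:00–12:30, 15:20–18:00.
Alice ∩ Hassan ∩ Zheng: 12:00–12:20, 15:20–16:20, 16:50–18:00.
Alice ∩ Hassan ∩ Zheng ∩ Gita: 12:00–12:20, 17:10–18:00.
Alice ∩ Hassan ∩ Zheng ∩ Gita ∩ Brynn: 12:00–12:20, 17:10–18:00.
Alice ∩ Hassan ∩ Zheng ∩ Gita ∩ Brynn ∩ Nikolai: 12:00–12:20.
Windows ≥ 20 min: 12:00–12:20.
That's 1 window.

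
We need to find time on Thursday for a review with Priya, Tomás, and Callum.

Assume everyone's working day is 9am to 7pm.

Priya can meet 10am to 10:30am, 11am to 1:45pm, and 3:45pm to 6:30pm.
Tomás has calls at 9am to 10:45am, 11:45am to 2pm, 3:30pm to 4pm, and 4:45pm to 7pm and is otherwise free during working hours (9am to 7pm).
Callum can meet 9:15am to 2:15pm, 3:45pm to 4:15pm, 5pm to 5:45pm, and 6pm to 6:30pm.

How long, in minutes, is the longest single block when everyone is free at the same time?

Tomás free within 09:00–19:00: 10:45–11:45, 14:00–15:30, 16:00–16:45.
Priya ∩ Tomás: 11:00–11:45, 16:00–16:45.
Priya ∩ Tomás ∩ Callum: 11:00–11:45, 16:00–16:15.
Common window lengths: 45, 15 min; longest is 45.

45 minutes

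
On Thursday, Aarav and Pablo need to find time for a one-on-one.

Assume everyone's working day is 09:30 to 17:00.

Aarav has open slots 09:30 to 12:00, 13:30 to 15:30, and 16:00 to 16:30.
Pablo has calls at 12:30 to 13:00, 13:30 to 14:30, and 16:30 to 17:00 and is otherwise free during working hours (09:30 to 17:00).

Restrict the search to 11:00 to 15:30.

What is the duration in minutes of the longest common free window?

Pablo free within 09:30–17:00: 09:30–12:30, 13:00–13:30, 14:30–16:30.
Aarav ∩ Pablo: 09:30–12:00, 14:30–15:30, 16:00–16:30.
Restricted to 11:00–15:30: 11:00–12:00, 14:30–15:30.
Common window lengths: 60, 60 min; longest is 60.

60 minutes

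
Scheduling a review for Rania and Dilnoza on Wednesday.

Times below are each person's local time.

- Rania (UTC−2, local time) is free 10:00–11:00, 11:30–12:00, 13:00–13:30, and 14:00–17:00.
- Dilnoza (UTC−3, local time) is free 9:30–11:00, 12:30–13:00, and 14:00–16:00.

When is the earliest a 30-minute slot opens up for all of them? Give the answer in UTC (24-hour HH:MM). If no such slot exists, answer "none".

12:30

Rania → UTC: 12:00–13:00, 13:30–14:00, 15:00–15:30, 16:00–19:00.
Dilnoza → UTC: 12:30–14:00, 15:30–16:00, 17:00–19:00.
Rania ∩ Dilnoza: 12:30–13:00, 13:30–14:00, 17:00–19:00.
Windows ≥ 30 min: 12:30–13:00, 13:30–14:00, 17:00–19:00.
Earliest such window starts at 12:30.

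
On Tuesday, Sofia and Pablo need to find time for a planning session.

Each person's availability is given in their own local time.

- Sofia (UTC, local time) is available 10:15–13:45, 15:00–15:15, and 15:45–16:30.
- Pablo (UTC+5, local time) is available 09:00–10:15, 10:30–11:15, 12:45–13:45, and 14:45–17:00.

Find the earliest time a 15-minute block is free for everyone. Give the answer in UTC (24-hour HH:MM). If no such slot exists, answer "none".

Sofia → UTC: 10:15–13:45, 15:00–15:15, 15:45–16:30.
Pablo → UTC: 04:00–05:15, 05:30–06:15, 07:45–08:45, 09:45–12:00.
Sofia ∩ Pablo: 10:15–12:00.
Windows ≥ 15 min: 10:15–12:00.
Earliest such window starts at 10:15.

10:15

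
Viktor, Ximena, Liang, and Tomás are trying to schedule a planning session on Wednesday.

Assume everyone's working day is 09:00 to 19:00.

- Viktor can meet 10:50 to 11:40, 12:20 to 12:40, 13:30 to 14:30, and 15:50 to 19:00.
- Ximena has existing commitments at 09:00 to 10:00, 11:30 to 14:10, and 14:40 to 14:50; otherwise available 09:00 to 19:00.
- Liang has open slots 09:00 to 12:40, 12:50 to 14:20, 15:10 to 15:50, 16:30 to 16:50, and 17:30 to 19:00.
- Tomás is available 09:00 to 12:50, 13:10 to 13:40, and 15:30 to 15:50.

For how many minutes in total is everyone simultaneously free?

Ximena free within 09:00–19:00: 10:00–11:30, 14:10–14:40, 14:50–19:00.
Viktor ∩ Ximena: 10:50–11:30, 14:10–14:30, 15:50–19:00.
Viktor ∩ Ximena ∩ Liang: 10:50–11:30, 14:10–14:20, 16:30–16:50, 17:30–19:00.
Viktor ∩ Ximena ∩ Liang ∩ Tomás: 10:50–11:30.
Total common minutes: 40.

40 minutes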